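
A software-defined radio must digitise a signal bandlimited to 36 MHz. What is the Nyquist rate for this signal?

Nyquist rate = 2 × 36 MHz = 72 MHz.

72 MHz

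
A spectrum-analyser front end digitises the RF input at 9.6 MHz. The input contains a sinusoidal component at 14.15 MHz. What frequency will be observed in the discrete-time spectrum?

14.15 MHz mod fs = 4.55 MHz.
4.55 MHz ≤ fs/2 = 4.8 MHz, appears at 4.55 MHz.

4.55 MHz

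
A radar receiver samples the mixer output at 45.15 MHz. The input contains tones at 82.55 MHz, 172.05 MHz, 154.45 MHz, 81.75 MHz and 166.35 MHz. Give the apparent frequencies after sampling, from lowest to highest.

7.75 MHz, 8.55 MHz, 14.25 MHz, 19 MHz

fs/2 = 22.575 MHz.
82.55 MHz mod fs = 37.4 MHz.
37.4 MHz > fs/2 = 22.575 MHz, folds to fs − 37.4 MHz = 7.75 MHz.
172.05 MHz mod fs = 36.6 MHz.
36.6 MHz > fs/2 = 22.575 MHz, folds to fs − 36.6 MHz = 8.55 MHz.
154.45 MHz mod fs = 19 MHz.
19 MHz ≤ fs/2 = 22.575 MHz, appears at 19 MHz.
81.75 MHz mod fs = 36.6 MHz.
36.6 MHz > fs/2 = 22.575 MHz, folds to fs − 36.6 MHz = 8.55 MHz.
166.35 MHz mod fs = 30.9 MHz.
30.9 MHz > fs/2 = 22.575 MHz, folds to fs − 30.9 MHz = 14.25 MHz.
Distinct values: {7.75 MHz, 8.55 MHz, 14.25 MHz, 19 MHz}.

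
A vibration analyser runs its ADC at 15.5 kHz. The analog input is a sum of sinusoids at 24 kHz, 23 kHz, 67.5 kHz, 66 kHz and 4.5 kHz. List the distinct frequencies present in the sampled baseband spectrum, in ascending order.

fs/2 = 7.75 kHz.
24 kHz mod fs = 8.5 kHz.
8.5 kHz > fs/2 = 7.75 kHz, folds to fs − 8.5 kHz = 7 kHz.
23 kHz mod fs = 7.5 kHz.
7.5 kHz ≤ fs/2 = 7.75 kHz, appears at 7.5 kHz.
67.5 kHz mod fs = 5.5 kHz.
5.5 kHz ≤ fs/2 = 7.75 kHz, appears at 5.5 kHz.
66 kHz mod fs = 4 kHz.
4 kHz ≤ fs/2 = 7.75 kHz, appears at 4 kHz.
4.5 kHz ≤ fs/2 = 7.75 kHz, passes unchanged.
Distinct values: {4 kHz, 4.5 kHz, 5.5 kHz, 7 kHz, 7.5 kHz}.

4 kHz, 4.5 kHz, 5.5 kHz, 7 kHz, 7.5 kHz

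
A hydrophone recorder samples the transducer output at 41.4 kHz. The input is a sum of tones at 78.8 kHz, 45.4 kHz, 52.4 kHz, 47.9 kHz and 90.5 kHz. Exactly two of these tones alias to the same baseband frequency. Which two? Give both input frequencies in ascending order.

fs/2 = 20.7 kHz.
78.8 kHz mod fs = 37.4 kHz.
37.4 kHz > fs/2 = 20.7 kHz, folds to fs − 37.4 kHz = 4 kHz.
45.4 kHz mod fs = 4 kHz.
4 kHz ≤ fs/2 = 20.7 kHz, appears at 4 kHz.
52.4 kHz mod fs = 11 kHz.
11 kHz ≤ fs/2 = 20.7 kHz, appears at 11 kHz.
47.9 kHz mod fs = 6.5 kHz.
6.5 kHz ≤ fs/2 = 20.7 kHz, appears at 6.5 kHz.
90.5 kHz mod fs = 7.7 kHz.
7.7 kHz ≤ fs/2 = 20.7 kHz, appears at 7.7 kHz.
45.4 kHz and 78.8 kHz both map to 4 kHz.

45.4 kHz, 78.8 kHz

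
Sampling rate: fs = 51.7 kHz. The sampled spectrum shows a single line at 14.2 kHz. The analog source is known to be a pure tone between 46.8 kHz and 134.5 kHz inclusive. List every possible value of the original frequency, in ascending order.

65.9 kHz, 89.2 kHz, 117.6 kHz

Frequencies that alias to 14.2 kHz are k·fs ± 14.2 kHz for integer k ≥ 0.
k=0: 14.2 kHz.
k=1: 37.5 kHz, 65.9 kHz.
k=2: 89.2 kHz, 117.6 kHz.
k=3: 140.9 kHz, 169.3 kHz.
Within [46.8 kHz, 134.5 kHz]: 65.9 kHz, 89.2 kHz, 117.6 kHz.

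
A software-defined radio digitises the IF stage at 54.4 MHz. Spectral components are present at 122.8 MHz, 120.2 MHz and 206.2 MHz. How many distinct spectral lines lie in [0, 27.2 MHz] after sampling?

fs/2 = 27.2 MHz.
122.8 MHz mod fs = 14 MHz.
14 MHz ≤ fs/2 = 27.2 MHz, appears at 14 MHz.
120.2 MHz mod fs = 11.4 MHz.
11.4 MHz ≤ fs/2 = 27.2 MHz, appears at 11.4 MHz.
206.2 MHz mod fs = 43 MHz.
43 MHz > fs/2 = 27.2 MHz, folds to fs − 43 MHz = 11.4 MHz.
Distinct values: {11.4 MHz, 14 MHz} → 2.

2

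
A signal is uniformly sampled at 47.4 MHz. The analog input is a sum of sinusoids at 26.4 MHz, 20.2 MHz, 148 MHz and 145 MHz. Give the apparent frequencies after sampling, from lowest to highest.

2.8 MHz, 5.8 MHz, 20.2 MHz, 21 MHz

fs/2 = 23.7 MHz.
26.4 MHz > fs/2 = 23.7 MHz, folds to fs − 26.4 MHz = 21 MHz.
20.2 MHz ≤ fs/2 = 23.7 MHz, passes unchanged.
148 MHz mod fs = 5.8 MHz.
5.8 MHz ≤ fs/2 = 23.7 MHz, appears at 5.8 MHz.
145 MHz mod fs = 2.8 MHz.
2.8 MHz ≤ fs/2 = 23.7 MHz, appears at 2.8 MHz.
Distinct values: {2.8 MHz, 5.8 MHz, 20.2 MHz, 21 MHz}.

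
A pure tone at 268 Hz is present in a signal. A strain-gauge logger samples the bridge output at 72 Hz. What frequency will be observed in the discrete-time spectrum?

268 Hz mod fs = 52 Hz.
52 Hz > fs/2 = 36 Hz, folds to fs − 52 Hz = 20 Hz.

20 Hz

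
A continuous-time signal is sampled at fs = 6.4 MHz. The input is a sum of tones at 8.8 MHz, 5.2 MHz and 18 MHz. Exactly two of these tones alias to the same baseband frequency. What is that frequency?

1.2 MHz

fs/2 = 3.2 MHz.
8.8 MHz mod fs = 2.4 MHz.
2.4 MHz ≤ fs/2 = 3.2 MHz, appears at 2.4 MHz.
5.2 MHz > fs/2 = 3.2 MHz, folds to fs − 5.2 MHz = 1.2 MHz.
18 MHz mod fs = 5.2 MHz.
5.2 MHz > fs/2 = 3.2 MHz, folds to fs − 5.2 MHz = 1.2 MHz.
5.2 MHz and 18 MHz both map to 1.2 MHz.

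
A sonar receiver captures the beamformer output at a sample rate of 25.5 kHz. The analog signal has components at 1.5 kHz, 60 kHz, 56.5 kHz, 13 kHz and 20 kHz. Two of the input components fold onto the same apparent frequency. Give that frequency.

fs/2 = 12.75 kHz.
1.5 kHz ≤ fs/2 = 12.75 kHz, passes unchanged.
60 kHz mod fs = 9 kHz.
9 kHz ≤ fs/2 = 12.75 kHz, appears at 9 kHz.
56.5 kHz mod fs = 5.5 kHz.
5.5 kHz ≤ fs/2 = 12.75 kHz, appears at 5.5 kHz.
13 kHz > fs/2 = 12.75 kHz, folds to fs − 13 kHz = 12.5 kHz.
20 kHz > fs/2 = 12.75 kHz, folds to fs − 20 kHz = 5.5 kHz.
20 kHz and 56.5 kHz both map to 5.5 kHz.

5.5 kHz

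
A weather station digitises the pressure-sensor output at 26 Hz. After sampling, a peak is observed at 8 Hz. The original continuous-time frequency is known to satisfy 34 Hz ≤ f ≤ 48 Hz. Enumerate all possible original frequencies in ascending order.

Frequencies that alias to 8 Hz are k·fs ± 8 Hz for integer k ≥ 0.
k=0: 8 Hz.
k=1: 18 Hz, 34 Hz.
k=2: 44 Hz, 60 Hz.
k=3: 70 Hz, 86 Hz.
Within [34 Hz, 48 Hz]: 34 Hz, 44 Hz.

34 Hz, 44 Hz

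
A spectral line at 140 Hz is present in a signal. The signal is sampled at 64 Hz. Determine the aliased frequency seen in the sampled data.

140 Hz mod fs = 12 Hz.
12 Hz ≤ fs/2 = 32 Hz, appears at 12 Hz.

12 Hz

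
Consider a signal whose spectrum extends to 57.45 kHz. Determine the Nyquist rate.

114.9 kHz

Nyquist rate = 2 × 57.45 kHz = 114.9 kHz.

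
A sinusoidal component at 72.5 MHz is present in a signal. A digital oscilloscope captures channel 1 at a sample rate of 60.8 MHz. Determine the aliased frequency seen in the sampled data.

72.5 MHz mod fs = 11.7 MHz.
11.7 MHz ≤ fs/2 = 30.4 MHz, appears at 11.7 MHz.

11.7 MHz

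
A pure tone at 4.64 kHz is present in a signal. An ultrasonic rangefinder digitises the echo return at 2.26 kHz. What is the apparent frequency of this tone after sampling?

4.64 kHz mod fs = 0.12 kHz.
0.12 kHz ≤ fs/2 = 1.13 kHz, appears at 0.12 kHz.

0.12 kHz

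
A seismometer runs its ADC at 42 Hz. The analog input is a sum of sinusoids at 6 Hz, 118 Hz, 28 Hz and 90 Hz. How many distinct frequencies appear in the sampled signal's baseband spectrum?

3

fs/2 = 21 Hz.
6 Hz ≤ fs/2 = 21 Hz, passes unchanged.
118 Hz mod fs = 34 Hz.
34 Hz > fs/2 = 21 Hz, folds to fs − 34 Hz = 8 Hz.
28 Hz > fs/2 = 21 Hz, folds to fs − 28 Hz = 14 Hz.
90 Hz mod fs = 6 Hz.
6 Hz ≤ fs/2 = 21 Hz, appears at 6 Hz.
Distinct values: {6 Hz, 8 Hz, 14 Hz} → 3.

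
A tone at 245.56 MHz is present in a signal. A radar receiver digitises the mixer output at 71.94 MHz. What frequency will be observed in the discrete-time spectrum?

29.74 MHz

245.56 MHz mod fs = 29.74 MHz.
29.74 MHz ≤ fs/2 = 35.97 MHz, appears at 29.74 MHz.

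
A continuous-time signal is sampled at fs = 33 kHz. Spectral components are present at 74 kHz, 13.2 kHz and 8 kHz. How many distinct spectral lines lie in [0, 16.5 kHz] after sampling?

2

fs/2 = 16.5 kHz.
74 kHz mod fs = 8 kHz.
8 kHz ≤ fs/2 = 16.5 kHz, appears at 8 kHz.
13.2 kHz ≤ fs/2 = 16.5 kHz, passes unchanged.
8 kHz ≤ fs/2 = 16.5 kHz, passes unchanged.
Distinct values: {8 kHz, 13.2 kHz} → 2.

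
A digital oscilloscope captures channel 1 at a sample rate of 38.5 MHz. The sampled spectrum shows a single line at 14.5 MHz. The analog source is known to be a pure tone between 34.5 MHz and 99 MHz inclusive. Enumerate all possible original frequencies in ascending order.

Frequencies that alias to 14.5 MHz are k·fs ± 14.5 MHz for integer k ≥ 0.
k=0: 14.5 MHz.
k=1: 24 MHz, 53 MHz.
k=2: 62.5 MHz, 91.5 MHz.
k=3: 101 MHz, 130 MHz.
Within [34.5 MHz, 99 MHz]: 53 MHz, 62.5 MHz, 91.5 MHz.

53 MHz, 62.5 MHz, 91.5 MHz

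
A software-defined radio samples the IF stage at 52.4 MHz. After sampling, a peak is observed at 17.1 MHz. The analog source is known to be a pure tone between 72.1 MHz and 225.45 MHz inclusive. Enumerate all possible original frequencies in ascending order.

87.7 MHz, 121.9 MHz, 140.1 MHz, 174.3 MHz, 192.5 MHz

Frequencies that alias to 17.1 MHz are k·fs ± 17.1 MHz for integer k ≥ 0.
k=0: 17.1 MHz.
k=1: 35.3 MHz, 69.5 MHz.
k=2: 87.7 MHz, 121.9 MHz.
k=3: 140.1 MHz, 174.3 MHz.
k=4: 192.5 MHz, 226.7 MHz.
k=5: 244.9 MHz, 279.1 MHz.
Within [72.1 MHz, 225.45 MHz]: 87.7 MHz, 121.9 MHz, 140.1 MHz, 174.3 MHz, 192.5 MHz.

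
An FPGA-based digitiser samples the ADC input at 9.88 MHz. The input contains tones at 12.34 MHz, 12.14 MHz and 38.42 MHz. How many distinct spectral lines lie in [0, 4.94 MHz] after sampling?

fs/2 = 4.94 MHz.
12.34 MHz mod fs = 2.46 MHz.
2.46 MHz ≤ fs/2 = 4.94 MHz, appears at 2.46 MHz.
12.14 MHz mod fs = 2.26 MHz.
2.26 MHz ≤ fs/2 = 4.94 MHz, appears at 2.26 MHz.
38.42 MHz mod fs = 8.78 MHz.
8.78 MHz > fs/2 = 4.94 MHz, folds to fs − 8.78 MHz = 1.1 MHz.
Distinct values: {1.1 MHz, 2.26 MHz, 2.46 MHz} → 3.

3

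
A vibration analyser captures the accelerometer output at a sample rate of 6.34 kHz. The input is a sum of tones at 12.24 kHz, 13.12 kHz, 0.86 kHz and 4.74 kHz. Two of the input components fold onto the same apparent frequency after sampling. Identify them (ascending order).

12.24 kHz, 13.12 kHz

fs/2 = 3.17 kHz.
12.24 kHz mod fs = 5.9 kHz.
5.9 kHz > fs/2 = 3.17 kHz, folds to fs − 5.9 kHz = 0.44 kHz.
13.12 kHz mod fs = 0.44 kHz.
0.44 kHz ≤ fs/2 = 3.17 kHz, appears at 0.44 kHz.
0.86 kHz ≤ fs/2 = 3.17 kHz, passes unchanged.
4.74 kHz > fs/2 = 3.17 kHz, folds to fs − 4.74 kHz = 1.6 kHz.
12.24 kHz and 13.12 kHz both map to 0.44 kHz.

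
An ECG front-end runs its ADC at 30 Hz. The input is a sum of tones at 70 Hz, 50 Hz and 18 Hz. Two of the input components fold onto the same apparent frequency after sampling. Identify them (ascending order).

50 Hz, 70 Hz

fs/2 = 15 Hz.
70 Hz mod fs = 10 Hz.
10 Hz ≤ fs/2 = 15 Hz, appears at 10 Hz.
50 Hz mod fs = 20 Hz.
20 Hz > fs/2 = 15 Hz, folds to fs − 20 Hz = 10 Hz.
18 Hz > fs/2 = 15 Hz, folds to fs − 18 Hz = 12 Hz.
50 Hz and 70 Hz both map to 10 Hz.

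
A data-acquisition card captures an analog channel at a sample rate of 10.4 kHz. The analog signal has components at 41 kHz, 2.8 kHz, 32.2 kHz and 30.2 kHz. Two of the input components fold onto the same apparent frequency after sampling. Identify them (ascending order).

fs/2 = 5.2 kHz.
41 kHz mod fs = 9.8 kHz.
9.8 kHz > fs/2 = 5.2 kHz, folds to fs − 9.8 kHz = 0.6 kHz.
2.8 kHz ≤ fs/2 = 5.2 kHz, passes unchanged.
32.2 kHz mod fs = 1 kHz.
1 kHz ≤ fs/2 = 5.2 kHz, appears at 1 kHz.
30.2 kHz mod fs = 9.4 kHz.
9.4 kHz > fs/2 = 5.2 kHz, folds to fs − 9.4 kHz = 1 kHz.
30.2 kHz and 32.2 kHz both map to 1 kHz.

30.2 kHz, 32.2 kHz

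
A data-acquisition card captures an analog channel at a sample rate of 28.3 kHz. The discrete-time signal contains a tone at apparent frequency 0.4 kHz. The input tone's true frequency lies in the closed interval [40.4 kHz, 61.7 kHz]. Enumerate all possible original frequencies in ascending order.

Frequencies that alias to 0.4 kHz are k·fs ± 0.4 kHz for integer k ≥ 0.
k=0: 0.4 kHz.
k=1: 27.9 kHz, 28.7 kHz.
k=2: 56.2 kHz, 57 kHz.
k=3: 84.5 kHz, 85.3 kHz.
Within [40.4 kHz, 61.7 kHz]: 56.2 kHz, 57 kHz.

56.2 kHz, 57 kHz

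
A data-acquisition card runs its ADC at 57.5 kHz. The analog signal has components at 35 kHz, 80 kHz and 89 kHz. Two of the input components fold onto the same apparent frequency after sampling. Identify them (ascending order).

fs/2 = 28.75 kHz.
35 kHz > fs/2 = 28.75 kHz, folds to fs − 35 kHz = 22.5 kHz.
80 kHz mod fs = 22.5 kHz.
22.5 kHz ≤ fs/2 = 28.75 kHz, appears at 22.5 kHz.
89 kHz mod fs = 31.5 kHz.
31.5 kHz > fs/2 = 28.75 kHz, folds to fs − 31.5 kHz = 26 kHz.
35 kHz and 80 kHz both map to 22.5 kHz.

35 kHz, 80 kHz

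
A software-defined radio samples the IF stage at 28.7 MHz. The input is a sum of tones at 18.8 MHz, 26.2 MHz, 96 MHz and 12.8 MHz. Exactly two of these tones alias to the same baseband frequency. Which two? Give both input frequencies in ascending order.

fs/2 = 14.35 MHz.
18.8 MHz > fs/2 = 14.35 MHz, folds to fs − 18.8 MHz = 9.9 MHz.
26.2 MHz > fs/2 = 14.35 MHz, folds to fs − 26.2 MHz = 2.5 MHz.
96 MHz mod fs = 9.9 MHz.
9.9 MHz ≤ fs/2 = 14.35 MHz, appears at 9.9 MHz.
12.8 MHz ≤ fs/2 = 14.35 MHz, passes unchanged.
18.8 MHz and 96 MHz both map to 9.9 MHz.

18.8 MHz, 96 MHz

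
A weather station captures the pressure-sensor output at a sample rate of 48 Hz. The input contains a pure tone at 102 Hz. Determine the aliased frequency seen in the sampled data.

6 Hz

102 Hz mod fs = 6 Hz.
6 Hz ≤ fs/2 = 24 Hz, appears at 6 Hz.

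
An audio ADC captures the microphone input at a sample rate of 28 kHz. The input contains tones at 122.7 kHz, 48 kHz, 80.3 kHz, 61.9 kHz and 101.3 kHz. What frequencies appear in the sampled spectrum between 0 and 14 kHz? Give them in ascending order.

fs/2 = 14 kHz.
122.7 kHz mod fs = 10.7 kHz.
10.7 kHz ≤ fs/2 = 14 kHz, appears at 10.7 kHz.
48 kHz mod fs = 20 kHz.
20 kHz > fs/2 = 14 kHz, folds to fs − 20 kHz = 8 kHz.
80.3 kHz mod fs = 24.3 kHz.
24.3 kHz > fs/2 = 14 kHz, folds to fs − 24.3 kHz = 3.7 kHz.
61.9 kHz mod fs = 5.9 kHz.
5.9 kHz ≤ fs/2 = 14 kHz, appears at 5.9 kHz.
101.3 kHz mod fs = 17.3 kHz.
17.3 kHz > fs/2 = 14 kHz, folds to fs − 17.3 kHz = 10.7 kHz.
Distinct values: {3.7 kHz, 5.9 kHz, 8 kHz, 10.7 kHz}.

3.7 kHz, 5.9 kHz, 8 kHz, 10.7 kHz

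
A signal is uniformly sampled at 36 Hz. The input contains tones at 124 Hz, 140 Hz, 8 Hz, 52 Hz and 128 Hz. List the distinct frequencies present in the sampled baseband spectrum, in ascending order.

fs/2 = 18 Hz.
124 Hz mod fs = 16 Hz.
16 Hz ≤ fs/2 = 18 Hz, appears at 16 Hz.
140 Hz mod fs = 32 Hz.
32 Hz > fs/2 = 18 Hz, folds to fs − 32 Hz = 4 Hz.
8 Hz ≤ fs/2 = 18 Hz, passes unchanged.
52 Hz mod fs = 16 Hz.
16 Hz ≤ fs/2 = 18 Hz, appears at 16 Hz.
128 Hz mod fs = 20 Hz.
20 Hz > fs/2 = 18 Hz, folds to fs − 20 Hz = 16 Hz.
Distinct values: {4 Hz, 8 Hz, 16 Hz}.

4 Hz, 8 Hz, 16 Hz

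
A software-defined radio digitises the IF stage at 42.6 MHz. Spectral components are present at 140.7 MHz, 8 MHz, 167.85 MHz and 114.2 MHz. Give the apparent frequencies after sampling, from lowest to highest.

fs/2 = 21.3 MHz.
140.7 MHz mod fs = 12.9 MHz.
12.9 MHz ≤ fs/2 = 21.3 MHz, appears at 12.9 MHz.
8 MHz ≤ fs/2 = 21.3 MHz, passes unchanged.
167.85 MHz mod fs = 40.05 MHz.
40.05 MHz > fs/2 = 21.3 MHz, folds to fs − 40.05 MHz = 2.55 MHz.
114.2 MHz mod fs = 29 MHz.
29 MHz > fs/2 = 21.3 MHz, folds to fs − 29 MHz = 13.6 MHz.
Distinct values: {2.55 MHz, 8 MHz, 12.9 MHz, 13.6 MHz}.

2.55 MHz, 8 MHz, 12.9 MHz, 13.6 MHz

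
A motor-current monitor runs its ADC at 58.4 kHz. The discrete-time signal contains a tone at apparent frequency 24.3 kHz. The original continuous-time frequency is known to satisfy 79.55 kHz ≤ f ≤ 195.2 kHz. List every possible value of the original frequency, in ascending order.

82.7 kHz, 92.5 kHz, 141.1 kHz, 150.9 kHz

Frequencies that alias to 24.3 kHz are k·fs ± 24.3 kHz for integer k ≥ 0.
k=0: 24.3 kHz.
k=1: 34.1 kHz, 82.7 kHz.
k=2: 92.5 kHz, 141.1 kHz.
k=3: 150.9 kHz, 199.5 kHz.
k=4: 209.3 kHz, 257.9 kHz.
Within [79.55 kHz, 195.2 kHz]: 82.7 kHz, 92.5 kHz, 141.1 kHz, 150.9 kHz.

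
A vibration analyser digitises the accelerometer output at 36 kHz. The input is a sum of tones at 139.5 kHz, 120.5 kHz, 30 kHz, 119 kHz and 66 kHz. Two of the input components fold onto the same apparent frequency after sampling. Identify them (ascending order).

30 kHz, 66 kHz

fs/2 = 18 kHz.
139.5 kHz mod fs = 31.5 kHz.
31.5 kHz > fs/2 = 18 kHz, folds to fs − 31.5 kHz = 4.5 kHz.
120.5 kHz mod fs = 12.5 kHz.
12.5 kHz ≤ fs/2 = 18 kHz, appears at 12.5 kHz.
30 kHz > fs/2 = 18 kHz, folds to fs − 30 kHz = 6 kHz.
119 kHz mod fs = 11 kHz.
11 kHz ≤ fs/2 = 18 kHz, appears at 11 kHz.
66 kHz mod fs = 30 kHz.
30 kHz > fs/2 = 18 kHz, folds to fs − 30 kHz = 6 kHz.
30 kHz and 66 kHz both map to 6 kHz.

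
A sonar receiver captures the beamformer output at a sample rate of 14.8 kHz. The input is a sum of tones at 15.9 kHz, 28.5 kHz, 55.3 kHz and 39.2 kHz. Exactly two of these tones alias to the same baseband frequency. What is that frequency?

fs/2 = 7.4 kHz.
15.9 kHz mod fs = 1.1 kHz.
1.1 kHz ≤ fs/2 = 7.4 kHz, appears at 1.1 kHz.
28.5 kHz mod fs = 13.7 kHz.
13.7 kHz > fs/2 = 7.4 kHz, folds to fs − 13.7 kHz = 1.1 kHz.
55.3 kHz mod fs = 10.9 kHz.
10.9 kHz > fs/2 = 7.4 kHz, folds to fs − 10.9 kHz = 3.9 kHz.
39.2 kHz mod fs = 9.6 kHz.
9.6 kHz > fs/2 = 7.4 kHz, folds to fs − 9.6 kHz = 5.2 kHz.
15.9 kHz and 28.5 kHz both map to 1.1 kHz.

1.1 kHz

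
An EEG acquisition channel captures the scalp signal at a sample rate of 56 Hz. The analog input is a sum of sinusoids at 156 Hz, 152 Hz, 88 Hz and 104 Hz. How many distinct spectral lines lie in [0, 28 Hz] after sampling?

fs/2 = 28 Hz.
156 Hz mod fs = 44 Hz.
44 Hz > fs/2 = 28 Hz, folds to fs − 44 Hz = 12 Hz.
152 Hz mod fs = 40 Hz.
40 Hz > fs/2 = 28 Hz, folds to fs − 40 Hz = 16 Hz.
88 Hz mod fs = 32 Hz.
32 Hz > fs/2 = 28 Hz, folds to fs − 32 Hz = 24 Hz.
104 Hz mod fs = 48 Hz.
48 Hz > fs/2 = 28 Hz, folds to fs − 48 Hz = 8 Hz.
Distinct values: {8 Hz, 12 Hz, 16 Hz, 24 Hz} → 4.

4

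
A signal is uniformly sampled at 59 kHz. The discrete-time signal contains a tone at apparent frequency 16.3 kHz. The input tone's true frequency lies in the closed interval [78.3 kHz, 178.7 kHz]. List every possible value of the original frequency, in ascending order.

101.7 kHz, 134.3 kHz, 160.7 kHz

Frequencies that alias to 16.3 kHz are k·fs ± 16.3 kHz for integer k ≥ 0.
k=0: 16.3 kHz.
k=1: 42.7 kHz, 75.3 kHz.
k=2: 101.7 kHz, 134.3 kHz.
k=3: 160.7 kHz, 193.3 kHz.
k=4: 219.7 kHz, 252.3 kHz.
Within [78.3 kHz, 178.7 kHz]: 101.7 kHz, 134.3 kHz, 160.7 kHz.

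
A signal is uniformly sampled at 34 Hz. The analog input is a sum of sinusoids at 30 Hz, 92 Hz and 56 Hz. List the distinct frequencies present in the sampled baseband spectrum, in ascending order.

4 Hz, 10 Hz, 12 Hz

fs/2 = 17 Hz.
30 Hz > fs/2 = 17 Hz, folds to fs − 30 Hz = 4 Hz.
92 Hz mod fs = 24 Hz.
24 Hz > fs/2 = 17 Hz, folds to fs − 24 Hz = 10 Hz.
56 Hz mod fs = 22 Hz.
22 Hz > fs/2 = 17 Hz, folds to fs − 22 Hz = 12 Hz.
Distinct values: {4 Hz, 10 Hz, 12 Hz}.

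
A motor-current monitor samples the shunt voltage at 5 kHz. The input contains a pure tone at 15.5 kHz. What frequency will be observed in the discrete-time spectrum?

0.5 kHz

15.5 kHz mod fs = 0.5 kHz.
0.5 kHz ≤ fs/2 = 2.5 kHz, appears at 0.5 kHz.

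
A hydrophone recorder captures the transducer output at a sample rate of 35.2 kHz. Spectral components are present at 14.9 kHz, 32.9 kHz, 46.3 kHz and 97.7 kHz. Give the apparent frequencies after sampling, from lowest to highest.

fs/2 = 17.6 kHz.
14.9 kHz ≤ fs/2 = 17.6 kHz, passes unchanged.
32.9 kHz > fs/2 = 17.6 kHz, folds to fs − 32.9 kHz = 2.3 kHz.
46.3 kHz mod fs = 11.1 kHz.
11.1 kHz ≤ fs/2 = 17.6 kHz, appears at 11.1 kHz.
97.7 kHz mod fs = 27.3 kHz.
27.3 kHz > fs/2 = 17.6 kHz, folds to fs − 27.3 kHz = 7.9 kHz.
Distinct values: {2.3 kHz, 7.9 kHz, 11.1 kHz, 14.9 kHz}.

2.3 kHz, 7.9 kHz, 11.1 kHz, 14.9 kHz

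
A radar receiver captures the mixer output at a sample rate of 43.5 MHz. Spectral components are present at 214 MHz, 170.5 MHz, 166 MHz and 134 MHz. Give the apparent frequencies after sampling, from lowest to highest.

fs/2 = 21.75 MHz.
214 MHz mod fs = 40 MHz.
40 MHz > fs/2 = 21.75 MHz, folds to fs − 40 MHz = 3.5 MHz.
170.5 MHz mod fs = 40 MHz.
40 MHz > fs/2 = 21.75 MHz, folds to fs − 40 MHz = 3.5 MHz.
166 MHz mod fs = 35.5 MHz.
35.5 MHz > fs/2 = 21.75 MHz, folds to fs − 35.5 MHz = 8 MHz.
134 MHz mod fs = 3.5 MHz.
3.5 MHz ≤ fs/2 = 21.75 MHz, appears at 3.5 MHz.
Distinct values: {3.5 MHz, 8 MHz}.

3.5 MHz, 8 MHz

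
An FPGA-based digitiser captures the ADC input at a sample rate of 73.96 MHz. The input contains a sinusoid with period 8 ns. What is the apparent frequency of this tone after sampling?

T = 8 ns → f = 1/T = 125 MHz.
125 MHz mod fs = 51.04 MHz.
51.04 MHz > fs/2 = 36.98 MHz, folds to fs − 51.04 MHz = 22.92 MHz.

22.92 MHz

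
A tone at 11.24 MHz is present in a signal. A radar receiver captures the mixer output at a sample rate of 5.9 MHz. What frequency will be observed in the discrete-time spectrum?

11.24 MHz mod fs = 5.34 MHz.
5.34 MHz > fs/2 = 2.95 MHz, folds to fs − 5.34 MHz = 0.56 MHz.

0.56 MHz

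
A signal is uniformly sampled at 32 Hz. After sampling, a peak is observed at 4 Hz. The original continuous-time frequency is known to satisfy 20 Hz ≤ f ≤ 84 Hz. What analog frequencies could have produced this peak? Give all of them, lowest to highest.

Frequencies that alias to 4 Hz are k·fs ± 4 Hz for integer k ≥ 0.
k=0: 4 Hz.
k=1: 28 Hz, 36 Hz.
k=2: 60 Hz, 68 Hz.
k=3: 92 Hz, 100 Hz.
Within [20 Hz, 84 Hz]: 28 Hz, 36 Hz, 60 Hz, 68 Hz.

28 Hz, 36 Hz, 60 Hz, 68 Hz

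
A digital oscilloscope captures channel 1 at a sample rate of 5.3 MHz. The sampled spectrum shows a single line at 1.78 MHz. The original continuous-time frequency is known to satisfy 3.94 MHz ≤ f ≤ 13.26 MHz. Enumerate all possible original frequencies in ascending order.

7.08 MHz, 8.82 MHz, 12.38 MHz

Frequencies that alias to 1.78 MHz are k·fs ± 1.78 MHz for integer k ≥ 0.
k=0: 1.78 MHz.
k=1: 3.52 MHz, 7.08 MHz.
k=2: 8.82 MHz, 12.38 MHz.
k=3: 14.12 MHz, 17.68 MHz.
Within [3.94 MHz, 13.26 MHz]: 7.08 MHz, 8.82 MHz, 12.38 MHz.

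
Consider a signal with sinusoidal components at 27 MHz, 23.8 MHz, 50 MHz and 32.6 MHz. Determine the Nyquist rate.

Highest-frequency component: 50 MHz.
Nyquist rate = 2 × 50 MHz = 100 MHz.

100 MHz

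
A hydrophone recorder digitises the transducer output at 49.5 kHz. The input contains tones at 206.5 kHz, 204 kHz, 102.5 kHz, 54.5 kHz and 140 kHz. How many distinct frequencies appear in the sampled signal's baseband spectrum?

4

fs/2 = 24.75 kHz.
206.5 kHz mod fs = 8.5 kHz.
8.5 kHz ≤ fs/2 = 24.75 kHz, appears at 8.5 kHz.
204 kHz mod fs = 6 kHz.
6 kHz ≤ fs/2 = 24.75 kHz, appears at 6 kHz.
102.5 kHz mod fs = 3.5 kHz.
3.5 kHz ≤ fs/2 = 24.75 kHz, appears at 3.5 kHz.
54.5 kHz mod fs = 5 kHz.
5 kHz ≤ fs/2 = 24.75 kHz, appears at 5 kHz.
140 kHz mod fs = 41 kHz.
41 kHz > fs/2 = 24.75 kHz, folds to fs − 41 kHz = 8.5 kHz.
Distinct values: {3.5 kHz, 5 kHz, 6 kHz, 8.5 kHz} → 4.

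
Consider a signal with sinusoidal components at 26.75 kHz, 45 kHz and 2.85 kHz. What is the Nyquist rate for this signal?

Highest-frequency component: 45 kHz.
Nyquist rate = 2 × 45 kHz = 90 kHz.

90 kHz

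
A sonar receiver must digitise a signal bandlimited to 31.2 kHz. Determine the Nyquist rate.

Nyquist rate = 2 × 31.2 kHz = 62.4 kHz.

62.4 kHz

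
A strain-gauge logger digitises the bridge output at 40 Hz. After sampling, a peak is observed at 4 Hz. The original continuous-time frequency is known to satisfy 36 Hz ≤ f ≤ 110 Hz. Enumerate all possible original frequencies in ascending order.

36 Hz, 44 Hz, 76 Hz, 84 Hz

Frequencies that alias to 4 Hz are k·fs ± 4 Hz for integer k ≥ 0.
k=0: 4 Hz.
k=1: 36 Hz, 44 Hz.
k=2: 76 Hz, 84 Hz.
k=3: 116 Hz, 124 Hz.
Within [36 Hz, 110 Hz]: 36 Hz, 44 Hz, 76 Hz, 84 Hz.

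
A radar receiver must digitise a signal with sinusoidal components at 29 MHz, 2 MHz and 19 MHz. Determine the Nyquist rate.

58 MHz

Highest-frequency component: 29 MHz.
Nyquist rate = 2 × 29 MHz = 58 MHz.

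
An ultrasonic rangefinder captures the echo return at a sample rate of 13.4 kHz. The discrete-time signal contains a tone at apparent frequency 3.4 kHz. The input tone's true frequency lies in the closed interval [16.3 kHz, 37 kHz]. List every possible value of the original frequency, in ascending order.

16.8 kHz, 23.4 kHz, 30.2 kHz, 36.8 kHz

Frequencies that alias to 3.4 kHz are k·fs ± 3.4 kHz for integer k ≥ 0.
k=0: 3.4 kHz.
k=1: 10 kHz, 16.8 kHz.
k=2: 23.4 kHz, 30.2 kHz.
k=3: 36.8 kHz, 43.6 kHz.
k=4: 50.2 kHz, 57 kHz.
Within [16.3 kHz, 37 kHz]: 16.8 kHz, 23.4 kHz, 30.2 kHz, 36.8 kHz.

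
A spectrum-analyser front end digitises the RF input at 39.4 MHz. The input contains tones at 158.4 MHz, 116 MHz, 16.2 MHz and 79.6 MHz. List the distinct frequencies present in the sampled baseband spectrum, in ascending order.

fs/2 = 19.7 MHz.
158.4 MHz mod fs = 0.8 MHz.
0.8 MHz ≤ fs/2 = 19.7 MHz, appears at 0.8 MHz.
116 MHz mod fs = 37.2 MHz.
37.2 MHz > fs/2 = 19.7 MHz, folds to fs − 37.2 MHz = 2.2 MHz.
16.2 MHz ≤ fs/2 = 19.7 MHz, passes unchanged.
79.6 MHz mod fs = 0.8 MHz.
0.8 MHz ≤ fs/2 = 19.7 MHz, appears at 0.8 MHz.
Distinct values: {0.8 MHz, 2.2 MHz, 16.2 MHz}.

0.8 MHz, 2.2 MHz, 16.2 MHz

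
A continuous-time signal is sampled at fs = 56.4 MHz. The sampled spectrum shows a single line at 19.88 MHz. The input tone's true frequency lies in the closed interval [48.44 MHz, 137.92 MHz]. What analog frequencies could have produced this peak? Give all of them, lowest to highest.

76.28 MHz, 92.92 MHz, 132.68 MHz

Frequencies that alias to 19.88 MHz are k·fs ± 19.88 MHz for integer k ≥ 0.
k=0: 19.88 MHz.
k=1: 36.52 MHz, 76.28 MHz.
k=2: 92.92 MHz, 132.68 MHz.
k=3: 149.32 MHz, 189.08 MHz.
Within [48.44 MHz, 137.92 MHz]: 76.28 MHz, 92.92 MHz, 132.68 MHz.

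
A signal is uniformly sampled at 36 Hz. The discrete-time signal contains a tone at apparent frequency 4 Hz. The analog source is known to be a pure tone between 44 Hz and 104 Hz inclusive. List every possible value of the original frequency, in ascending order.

Frequencies that alias to 4 Hz are k·fs ± 4 Hz for integer k ≥ 0.
k=0: 4 Hz.
k=1: 32 Hz, 40 Hz.
k=2: 68 Hz, 76 Hz.
k=3: 104 Hz, 112 Hz.
k=4: 140 Hz, 148 Hz.
Within [44 Hz, 104 Hz]: 68 Hz, 76 Hz, 104 Hz.

68 Hz, 76 Hz, 104 Hz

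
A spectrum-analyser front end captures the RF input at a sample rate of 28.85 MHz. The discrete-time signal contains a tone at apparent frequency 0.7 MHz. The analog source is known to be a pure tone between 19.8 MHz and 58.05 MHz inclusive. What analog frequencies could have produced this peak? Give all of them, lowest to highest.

28.15 MHz, 29.55 MHz, 57 MHz

Frequencies that alias to 0.7 MHz are k·fs ± 0.7 MHz for integer k ≥ 0.
k=0: 0.7 MHz.
k=1: 28.15 MHz, 29.55 MHz.
k=2: 57 MHz, 58.4 MHz.
k=3: 85.85 MHz, 87.25 MHz.
Within [19.8 MHz, 58.05 MHz]: 28.15 MHz, 29.55 MHz, 57 MHz.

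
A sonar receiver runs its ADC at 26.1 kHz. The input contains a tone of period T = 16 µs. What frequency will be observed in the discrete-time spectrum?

T = 16 µs → f = 1/T = 62.5 kHz.
62.5 kHz mod fs = 10.3 kHz.
10.3 kHz ≤ fs/2 = 13.05 kHz, appears at 10.3 kHz.

10.3 kHz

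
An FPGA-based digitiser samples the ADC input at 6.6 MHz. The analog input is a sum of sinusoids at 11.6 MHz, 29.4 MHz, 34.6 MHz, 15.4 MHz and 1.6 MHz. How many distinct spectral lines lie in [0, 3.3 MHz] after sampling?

fs/2 = 3.3 MHz.
11.6 MHz mod fs = 5 MHz.
5 MHz > fs/2 = 3.3 MHz, folds to fs − 5 MHz = 1.6 MHz.
29.4 MHz mod fs = 3 MHz.
3 MHz ≤ fs/2 = 3.3 MHz, appears at 3 MHz.
34.6 MHz mod fs = 1.6 MHz.
1.6 MHz ≤ fs/2 = 3.3 MHz, appears at 1.6 MHz.
15.4 MHz mod fs = 2.2 MHz.
2.2 MHz ≤ fs/2 = 3.3 MHz, appears at 2.2 MHz.
1.6 MHz ≤ fs/2 = 3.3 MHz, passes unchanged.
Distinct values: {1.6 MHz, 2.2 MHz, 3 MHz} → 3.

3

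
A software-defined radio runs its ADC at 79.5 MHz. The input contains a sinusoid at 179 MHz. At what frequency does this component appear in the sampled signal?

179 MHz mod fs = 20 MHz.
20 MHz ≤ fs/2 = 39.75 MHz, appears at 20 MHz.

20 MHz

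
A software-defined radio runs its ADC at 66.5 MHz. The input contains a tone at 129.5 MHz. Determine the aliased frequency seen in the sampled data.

129.5 MHz mod fs = 63 MHz.
63 MHz > fs/2 = 33.25 MHz, folds to fs − 63 MHz = 3.5 MHz.

3.5 MHz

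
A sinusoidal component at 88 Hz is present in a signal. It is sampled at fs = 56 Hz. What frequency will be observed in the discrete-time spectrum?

88 Hz mod fs = 32 Hz.
32 Hz > fs/2 = 28 Hz, folds to fs − 32 Hz = 24 Hz.

24 Hz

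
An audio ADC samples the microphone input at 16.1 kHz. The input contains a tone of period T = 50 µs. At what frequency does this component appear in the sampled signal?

3.9 kHz

T = 50 µs → f = 1/T = 20 kHz.
20 kHz mod fs = 3.9 kHz.
3.9 kHz ≤ fs/2 = 8.05 kHz, appears at 3.9 kHz.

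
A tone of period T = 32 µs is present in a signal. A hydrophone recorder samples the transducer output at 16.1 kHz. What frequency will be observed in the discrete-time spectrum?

0.95 kHz

T = 32 µs → f = 1/T = 31.25 kHz.
31.25 kHz mod fs = 15.15 kHz.
15.15 kHz > fs/2 = 8.05 kHz, folds to fs − 15.15 kHz = 0.95 kHz.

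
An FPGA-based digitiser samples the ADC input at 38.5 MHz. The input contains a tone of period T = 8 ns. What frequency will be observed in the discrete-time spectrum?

9.5 MHz

T = 8 ns → f = 1/T = 125 MHz.
125 MHz mod fs = 9.5 MHz.
9.5 MHz ≤ fs/2 = 19.25 MHz, appears at 9.5 MHz.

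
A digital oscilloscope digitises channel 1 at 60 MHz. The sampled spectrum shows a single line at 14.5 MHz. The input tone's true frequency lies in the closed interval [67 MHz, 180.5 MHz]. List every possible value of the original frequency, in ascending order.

74.5 MHz, 105.5 MHz, 134.5 MHz, 165.5 MHz

Frequencies that alias to 14.5 MHz are k·fs ± 14.5 MHz for integer k ≥ 0.
k=0: 14.5 MHz.
k=1: 45.5 MHz, 74.5 MHz.
k=2: 105.5 MHz, 134.5 MHz.
k=3: 165.5 MHz, 194.5 MHz.
k=4: 225.5 MHz, 254.5 MHz.
Within [67 MHz, 180.5 MHz]: 74.5 MHz, 105.5 MHz, 134.5 MHz, 165.5 MHz.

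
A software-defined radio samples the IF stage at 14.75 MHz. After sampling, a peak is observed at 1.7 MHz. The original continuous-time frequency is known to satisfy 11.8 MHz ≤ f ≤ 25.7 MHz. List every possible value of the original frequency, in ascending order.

Frequencies that alias to 1.7 MHz are k·fs ± 1.7 MHz for integer k ≥ 0.
k=0: 1.7 MHz.
k=1: 13.05 MHz, 16.45 MHz.
k=2: 27.8 MHz, 31.2 MHz.
Within [11.8 MHz, 25.7 MHz]: 13.05 MHz, 16.45 MHz.

13.05 MHz, 16.45 MHz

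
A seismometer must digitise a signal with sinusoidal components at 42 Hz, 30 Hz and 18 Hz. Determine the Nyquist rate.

84 Hz

Highest-frequency component: 42 Hz.
Nyquist rate = 2 × 42 Hz = 84 Hz.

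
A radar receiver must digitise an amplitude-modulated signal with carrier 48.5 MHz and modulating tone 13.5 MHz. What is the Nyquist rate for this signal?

AM sidebands sit at fc ± fm = 35 MHz and 62 MHz.
Highest-frequency component: 62 MHz.
Nyquist rate = 2 × 62 MHz = 124 MHz.

124 MHz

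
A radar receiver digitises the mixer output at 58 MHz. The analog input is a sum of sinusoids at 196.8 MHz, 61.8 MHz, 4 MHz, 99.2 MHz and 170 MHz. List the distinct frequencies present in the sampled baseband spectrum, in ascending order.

3.8 MHz, 4 MHz, 16.8 MHz, 22.8 MHz

fs/2 = 29 MHz.
196.8 MHz mod fs = 22.8 MHz.
22.8 MHz ≤ fs/2 = 29 MHz, appears at 22.8 MHz.
61.8 MHz mod fs = 3.8 MHz.
3.8 MHz ≤ fs/2 = 29 MHz, appears at 3.8 MHz.
4 MHz ≤ fs/2 = 29 MHz, passes unchanged.
99.2 MHz mod fs = 41.2 MHz.
41.2 MHz > fs/2 = 29 MHz, folds to fs − 41.2 MHz = 16.8 MHz.
170 MHz mod fs = 54 MHz.
54 MHz > fs/2 = 29 MHz, folds to fs − 54 MHz = 4 MHz.
Distinct values: {3.8 MHz, 4 MHz, 16.8 MHz, 22.8 MHz}.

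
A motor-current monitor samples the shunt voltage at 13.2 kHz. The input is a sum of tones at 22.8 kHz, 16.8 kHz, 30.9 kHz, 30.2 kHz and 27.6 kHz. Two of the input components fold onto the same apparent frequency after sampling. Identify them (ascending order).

fs/2 = 6.6 kHz.
22.8 kHz mod fs = 9.6 kHz.
9.6 kHz > fs/2 = 6.6 kHz, folds to fs − 9.6 kHz = 3.6 kHz.
16.8 kHz mod fs = 3.6 kHz.
3.6 kHz ≤ fs/2 = 6.6 kHz, appears at 3.6 kHz.
30.9 kHz mod fs = 4.5 kHz.
4.5 kHz ≤ fs/2 = 6.6 kHz, appears at 4.5 kHz.
30.2 kHz mod fs = 3.8 kHz.
3.8 kHz ≤ fs/2 = 6.6 kHz, appears at 3.8 kHz.
27.6 kHz mod fs = 1.2 kHz.
1.2 kHz ≤ fs/2 = 6.6 kHz, appears at 1.2 kHz.
16.8 kHz and 22.8 kHz both map to 3.6 kHz.

16.8 kHz, 22.8 kHz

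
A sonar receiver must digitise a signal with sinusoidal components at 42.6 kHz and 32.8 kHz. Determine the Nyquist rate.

Highest-frequency component: 42.6 kHz.
Nyquist rate = 2 × 42.6 kHz = 85.2 kHz.

85.2 kHz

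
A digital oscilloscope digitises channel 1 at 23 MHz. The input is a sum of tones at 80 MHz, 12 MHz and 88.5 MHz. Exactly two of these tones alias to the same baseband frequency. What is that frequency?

fs/2 = 11.5 MHz.
80 MHz mod fs = 11 MHz.
11 MHz ≤ fs/2 = 11.5 MHz, appears at 11 MHz.
12 MHz > fs/2 = 11.5 MHz, folds to fs − 12 MHz = 11 MHz.
88.5 MHz mod fs = 19.5 MHz.
19.5 MHz > fs/2 = 11.5 MHz, folds to fs − 19.5 MHz = 3.5 MHz.
12 MHz and 80 MHz both map to 11 MHz.

11 MHz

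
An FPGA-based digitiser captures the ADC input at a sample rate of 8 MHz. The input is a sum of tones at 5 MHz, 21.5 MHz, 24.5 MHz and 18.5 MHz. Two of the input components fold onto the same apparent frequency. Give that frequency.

fs/2 = 4 MHz.
5 MHz > fs/2 = 4 MHz, folds to fs − 5 MHz = 3 MHz.
21.5 MHz mod fs = 5.5 MHz.
5.5 MHz > fs/2 = 4 MHz, folds to fs − 5.5 MHz = 2.5 MHz.
24.5 MHz mod fs = 0.5 MHz.
0.5 MHz ≤ fs/2 = 4 MHz, appears at 0.5 MHz.
18.5 MHz mod fs = 2.5 MHz.
2.5 MHz ≤ fs/2 = 4 MHz, appears at 2.5 MHz.
18.5 MHz and 21.5 MHz both map to 2.5 MHz.

2.5 MHz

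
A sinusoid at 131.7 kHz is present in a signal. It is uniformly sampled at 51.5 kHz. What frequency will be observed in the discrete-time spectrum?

131.7 kHz mod fs = 28.7 kHz.
28.7 kHz > fs/2 = 25.75 kHz, folds to fs − 28.7 kHz = 22.8 kHz.

22.8 kHz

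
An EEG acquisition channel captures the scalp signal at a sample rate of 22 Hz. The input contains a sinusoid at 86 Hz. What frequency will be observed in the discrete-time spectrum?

86 Hz mod fs = 20 Hz.
20 Hz > fs/2 = 11 Hz, folds to fs − 20 Hz = 2 Hz.

2 Hz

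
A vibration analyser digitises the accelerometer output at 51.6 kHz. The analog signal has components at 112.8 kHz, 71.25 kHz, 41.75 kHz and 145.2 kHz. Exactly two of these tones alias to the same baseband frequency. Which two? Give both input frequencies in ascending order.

fs/2 = 25.8 kHz.
112.8 kHz mod fs = 9.6 kHz.
9.6 kHz ≤ fs/2 = 25.8 kHz, appears at 9.6 kHz.
71.25 kHz mod fs = 19.65 kHz.
19.65 kHz ≤ fs/2 = 25.8 kHz, appears at 19.65 kHz.
41.75 kHz > fs/2 = 25.8 kHz, folds to fs − 41.75 kHz = 9.85 kHz.
145.2 kHz mod fs = 42 kHz.
42 kHz > fs/2 = 25.8 kHz, folds to fs − 42 kHz = 9.6 kHz.
112.8 kHz and 145.2 kHz both map to 9.6 kHz.

112.8 kHz, 145.2 kHz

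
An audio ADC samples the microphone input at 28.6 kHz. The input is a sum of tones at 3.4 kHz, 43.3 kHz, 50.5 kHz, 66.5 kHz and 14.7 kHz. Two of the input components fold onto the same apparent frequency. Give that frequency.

13.9 kHz

fs/2 = 14.3 kHz.
3.4 kHz ≤ fs/2 = 14.3 kHz, passes unchanged.
43.3 kHz mod fs = 14.7 kHz.
14.7 kHz > fs/2 = 14.3 kHz, folds to fs − 14.7 kHz = 13.9 kHz.
50.5 kHz mod fs = 21.9 kHz.
21.9 kHz > fs/2 = 14.3 kHz, folds to fs − 21.9 kHz = 6.7 kHz.
66.5 kHz mod fs = 9.3 kHz.
9.3 kHz ≤ fs/2 = 14.3 kHz, appears at 9.3 kHz.
14.7 kHz > fs/2 = 14.3 kHz, folds to fs − 14.7 kHz = 13.9 kHz.
14.7 kHz and 43.3 kHz both map to 13.9 kHz.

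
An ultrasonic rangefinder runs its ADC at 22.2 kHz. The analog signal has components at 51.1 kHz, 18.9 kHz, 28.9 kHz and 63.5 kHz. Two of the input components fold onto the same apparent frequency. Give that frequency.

6.7 kHz

fs/2 = 11.1 kHz.
51.1 kHz mod fs = 6.7 kHz.
6.7 kHz ≤ fs/2 = 11.1 kHz, appears at 6.7 kHz.
18.9 kHz > fs/2 = 11.1 kHz, folds to fs − 18.9 kHz = 3.3 kHz.
28.9 kHz mod fs = 6.7 kHz.
6.7 kHz ≤ fs/2 = 11.1 kHz, appears at 6.7 kHz.
63.5 kHz mod fs = 19.1 kHz.
19.1 kHz > fs/2 = 11.1 kHz, folds to fs − 19.1 kHz = 3.1 kHz.
28.9 kHz and 51.1 kHz both map to 6.7 kHz.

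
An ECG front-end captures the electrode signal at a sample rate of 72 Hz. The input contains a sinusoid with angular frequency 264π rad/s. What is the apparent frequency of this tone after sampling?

12 Hz

ω = 264π rad/s → f = ω/(2π) = 132 Hz.
132 Hz mod fs = 60 Hz.
60 Hz > fs/2 = 36 Hz, folds to fs − 60 Hz = 12 Hz.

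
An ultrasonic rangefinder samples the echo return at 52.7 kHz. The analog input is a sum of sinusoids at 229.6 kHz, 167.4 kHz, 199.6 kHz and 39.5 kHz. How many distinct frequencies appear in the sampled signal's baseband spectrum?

fs/2 = 26.35 kHz.
229.6 kHz mod fs = 18.8 kHz.
18.8 kHz ≤ fs/2 = 26.35 kHz, appears at 18.8 kHz.
167.4 kHz mod fs = 9.3 kHz.
9.3 kHz ≤ fs/2 = 26.35 kHz, appears at 9.3 kHz.
199.6 kHz mod fs = 41.5 kHz.
41.5 kHz > fs/2 = 26.35 kHz, folds to fs − 41.5 kHz = 11.2 kHz.
39.5 kHz > fs/2 = 26.35 kHz, folds to fs − 39.5 kHz = 13.2 kHz.
Distinct values: {9.3 kHz, 11.2 kHz, 13.2 kHz, 18.8 kHz} → 4.

4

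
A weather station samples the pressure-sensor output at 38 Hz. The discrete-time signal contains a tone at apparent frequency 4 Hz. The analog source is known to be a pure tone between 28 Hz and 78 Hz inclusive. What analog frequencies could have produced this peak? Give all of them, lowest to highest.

34 Hz, 42 Hz, 72 Hz

Frequencies that alias to 4 Hz are k·fs ± 4 Hz for integer k ≥ 0.
k=0: 4 Hz.
k=1: 34 Hz, 42 Hz.
k=2: 72 Hz, 80 Hz.
k=3: 110 Hz, 118 Hz.
Within [28 Hz, 78 Hz]: 34 Hz, 42 Hz, 72 Hz.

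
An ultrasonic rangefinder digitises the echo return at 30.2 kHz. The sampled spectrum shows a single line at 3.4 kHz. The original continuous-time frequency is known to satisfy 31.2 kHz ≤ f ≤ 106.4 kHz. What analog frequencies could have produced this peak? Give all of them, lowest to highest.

33.6 kHz, 57 kHz, 63.8 kHz, 87.2 kHz, 94 kHz

Frequencies that alias to 3.4 kHz are k·fs ± 3.4 kHz for integer k ≥ 0.
k=0: 3.4 kHz.
k=1: 26.8 kHz, 33.6 kHz.
k=2: 57 kHz, 63.8 kHz.
k=3: 87.2 kHz, 94 kHz.
k=4: 117.4 kHz, 124.2 kHz.
Within [31.2 kHz, 106.4 kHz]: 33.6 kHz, 57 kHz, 63.8 kHz, 87.2 kHz, 94 kHz.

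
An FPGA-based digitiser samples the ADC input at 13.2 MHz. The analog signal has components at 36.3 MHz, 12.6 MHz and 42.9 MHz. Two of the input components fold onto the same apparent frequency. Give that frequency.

fs/2 = 6.6 MHz.
36.3 MHz mod fs = 9.9 MHz.
9.9 MHz > fs/2 = 6.6 MHz, folds to fs − 9.9 MHz = 3.3 MHz.
12.6 MHz > fs/2 = 6.6 MHz, folds to fs − 12.6 MHz = 0.6 MHz.
42.9 MHz mod fs = 3.3 MHz.
3.3 MHz ≤ fs/2 = 6.6 MHz, appears at 3.3 MHz.
36.3 MHz and 42.9 MHz both map to 3.3 MHz.

3.3 MHz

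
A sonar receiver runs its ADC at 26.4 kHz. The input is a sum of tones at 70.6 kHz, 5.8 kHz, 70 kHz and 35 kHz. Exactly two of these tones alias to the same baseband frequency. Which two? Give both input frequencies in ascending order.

35 kHz, 70.6 kHz

fs/2 = 13.2 kHz.
70.6 kHz mod fs = 17.8 kHz.
17.8 kHz > fs/2 = 13.2 kHz, folds to fs − 17.8 kHz = 8.6 kHz.
5.8 kHz ≤ fs/2 = 13.2 kHz, passes unchanged.
70 kHz mod fs = 17.2 kHz.
17.2 kHz > fs/2 = 13.2 kHz, folds to fs − 17.2 kHz = 9.2 kHz.
35 kHz mod fs = 8.6 kHz.
8.6 kHz ≤ fs/2 = 13.2 kHz, appears at 8.6 kHz.
35 kHz and 70.6 kHz both map to 8.6 kHz.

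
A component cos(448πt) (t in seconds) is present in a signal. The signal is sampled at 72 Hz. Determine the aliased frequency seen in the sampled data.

ω = 448π rad/s → f = ω/(2π) = 224 Hz.
224 Hz mod fs = 8 Hz.
8 Hz ≤ fs/2 = 36 Hz, appears at 8 Hz.

8 Hz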